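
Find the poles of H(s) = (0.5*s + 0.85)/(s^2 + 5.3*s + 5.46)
Set denominator = 0: s^2 + 5.3*s + 5.46 = (s + 1.4)(s + 3.9) = 0 → Poles: -1.4, -3.9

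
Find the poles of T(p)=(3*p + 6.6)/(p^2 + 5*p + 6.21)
Set denominator = 0: p^2 + 5*p + 6.21 = (p + 2.3)(p + 2.7) = 0 → Poles: -2.3, -2.7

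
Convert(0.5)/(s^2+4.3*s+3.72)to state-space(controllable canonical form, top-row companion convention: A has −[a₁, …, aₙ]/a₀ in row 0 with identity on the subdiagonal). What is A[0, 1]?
Reachable canonical form for den = s^2 + 4.3*s + 3.72: top row of A = -[a₁,a₂,...,aₙ]/a₀, ones on the subdiagonal, zeros elsewhere.
A = [[-4.3, -3.72], [1, 0]].
A[0,1] = -3.72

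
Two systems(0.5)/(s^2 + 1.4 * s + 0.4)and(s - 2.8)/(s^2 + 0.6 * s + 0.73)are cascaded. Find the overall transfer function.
Series: H = H₁ · H₂ = (n₁·n₂)/(d₁·d₂).
Num: n₁·n₂ = 0.5*s - 1.4. Den: d₁·d₂ = s^4 + 2*s^3 + 1.97*s^2 + 1.262*s + 0.292.
H(s) = (0.5*s - 1.4)/(s^4 + 2*s^3 + 1.97*s^2 + 1.262*s + 0.292)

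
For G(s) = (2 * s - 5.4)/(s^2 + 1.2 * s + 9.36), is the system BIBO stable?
Denominator: s^2 + 1.2*s + 9.36. Poles: -0.6 + 3j, -0.6 - 3j. All Re(p)<0: Yes (stable)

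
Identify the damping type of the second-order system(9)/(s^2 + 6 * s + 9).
Standard form: ωn²/(s²+2ζωn·s+ωn²) gives ωn=3, ζ=1.
Critically damped (ζ = 1)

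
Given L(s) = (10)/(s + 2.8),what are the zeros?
Numerator is a nonzero constant (10) → Zeros: none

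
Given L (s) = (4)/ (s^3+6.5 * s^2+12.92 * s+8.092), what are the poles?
Set denominator = 0: s^3 + 6.5*s^2 + 12.92*s + 8.092 = (s + 1.7)(s + 3.4)(s + 1.4) = 0 → Poles: -1.4, -1.7, -3.4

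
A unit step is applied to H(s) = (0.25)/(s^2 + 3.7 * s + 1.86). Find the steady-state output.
FVT: lim_{t→∞} y(t) = lim_{s→0} s*Y(s) where Y(s) = H(s)/s.
= lim_{s→0} H(s) = H(0) = num(0)/den(0) = 0.25/1.86 = 0.1344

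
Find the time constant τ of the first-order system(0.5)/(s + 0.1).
First-order system: τ = -1/pole. Pole = -0.1. τ = -1/(-0.1) = 10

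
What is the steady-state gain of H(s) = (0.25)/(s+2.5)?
DC gain = H(0) = num(0)/den(0) = 0.25/2.5 = 0.1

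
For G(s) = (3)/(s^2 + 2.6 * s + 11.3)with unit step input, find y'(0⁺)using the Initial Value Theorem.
IVT: y'(0⁺) = lim_{s→∞} s²·Y(s) = lim_{s→∞} s·G(s).
deg(num) = 0, deg(den) = 2, relative degree = 2 ≥ 2, so s·G(s) → 0. Initial slope = 0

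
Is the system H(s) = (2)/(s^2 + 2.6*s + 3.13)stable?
Denominator: s^2 + 2.6*s + 3.13. Poles: -1.3 + 1.2j, -1.3 - 1.2j. All Re(p)<0: Yes (stable)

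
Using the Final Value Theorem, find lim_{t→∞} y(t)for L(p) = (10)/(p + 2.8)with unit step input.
FVT: lim_{t→∞} y(t) = lim_{p→0} p*Y(p) where Y(p) = L(p)/p.
= lim_{p→0} L(p) = L(0) = num(0)/den(0) = 10/2.8 = 3.571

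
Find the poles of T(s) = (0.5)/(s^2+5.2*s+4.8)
Set denominator = 0: s^2 + 5.2*s + 4.8 = (s + 1.2)(s + 4) = 0 → Poles: -1.2, -4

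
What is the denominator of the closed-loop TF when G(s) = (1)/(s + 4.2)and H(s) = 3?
Characteristic poly = G_den * H_den + G_num * H_num = (s + 4.2) + (3) = s + 7.2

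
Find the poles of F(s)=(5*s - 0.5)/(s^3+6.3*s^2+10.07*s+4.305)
Set denominator = 0: s^3 + 6.3*s^2 + 10.07*s + 4.305 = (s + 4.1)(s + 1.5)(s + 0.7) = 0 → Poles: -0.7, -1.5, -4.1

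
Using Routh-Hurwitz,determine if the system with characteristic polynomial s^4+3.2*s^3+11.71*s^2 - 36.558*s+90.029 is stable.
Routh array:
s^4: [1, 11.71, 90.029]; s^3: [3.2, -36.558]; s^2: [23.1344, 90.029]; s^1: [-49.011]; s^0: [90.029]
First column: [1, 3.2, 23.1344, -49.011, 90.029]. Sign changes = 2.
No, unstable (2 RHP root(s))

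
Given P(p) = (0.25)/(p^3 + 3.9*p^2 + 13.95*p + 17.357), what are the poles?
Set denominator = 0: p^3 + 3.9*p^2 + 13.95*p + 17.357 = (p + 1.7)(p^2 + 2.2*p + 10.21) = 0 → Poles: -1.1 + 3j, -1.1 - 3j, -1.7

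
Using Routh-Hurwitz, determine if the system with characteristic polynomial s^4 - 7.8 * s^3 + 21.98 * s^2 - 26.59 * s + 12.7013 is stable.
Routh array:
s^4: [1, 21.98, 12.7013]; s^3: [-7.8, -26.59]; s^2: [18.571, 12.7013]; s^1: [-21.2553]; s^0: [12.7013]
First column: [1, -7.8, 18.571, -21.2553, 12.7013]. Sign changes = 4.
No, unstable (4 RHP root(s))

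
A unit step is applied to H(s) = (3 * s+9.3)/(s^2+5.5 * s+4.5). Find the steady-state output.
FVT: lim_{t→∞} y(t) = lim_{s→0} s*Y(s) where Y(s) = H(s)/s.
= lim_{s→0} H(s) = H(0) = num(0)/den(0) = 9.3/4.5 = 2.067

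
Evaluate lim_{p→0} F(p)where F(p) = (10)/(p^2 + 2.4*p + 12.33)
DC gain = F(0) = num(0)/den(0) = 10/12.33 = 0.811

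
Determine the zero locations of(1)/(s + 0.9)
Numerator is a nonzero constant (1) → Zeros: none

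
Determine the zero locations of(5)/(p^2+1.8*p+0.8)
Numerator is a nonzero constant (5) → Zeros: none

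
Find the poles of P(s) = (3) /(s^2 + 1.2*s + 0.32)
Set denominator = 0: s^2 + 1.2*s + 0.32 = (s + 0.8)(s + 0.4) = 0 → Poles: -0.4, -0.8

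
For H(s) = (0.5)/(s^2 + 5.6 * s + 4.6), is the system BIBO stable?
Denominator: s^2 + 5.6*s + 4.6 = (s + 4.6)(s + 1). Poles: -1, -4.6. All Re(p)<0: Yes (stable)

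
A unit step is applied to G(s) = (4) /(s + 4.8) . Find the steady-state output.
FVT: lim_{t→∞} y(t) = lim_{s→0} s*Y(s) where Y(s) = G(s)/s.
= lim_{s→0} G(s) = G(0) = num(0)/den(0) = 4/4.8 = 0.8333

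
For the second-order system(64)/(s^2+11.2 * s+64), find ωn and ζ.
Standard form: ωn²/(s²+2ζωn·s+ωn²).
const=64=ωn² → ωn=8, s coeff=11.2=2ζωn → ζ=0.7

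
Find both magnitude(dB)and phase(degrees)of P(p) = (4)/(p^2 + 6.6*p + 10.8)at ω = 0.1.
Substitute p = j*0.1: P(j0.1) = 0.369332 - 0.0225912j.
|P| = 20*log₁₀(sqrt(Re²+Im²)) = -8.64 dB.
∠P = atan2(Im, Re) = -3.50°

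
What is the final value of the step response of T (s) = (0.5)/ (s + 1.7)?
FVT: lim_{t→∞} y(t) = lim_{s→0} s*Y(s) where Y(s) = T(s)/s.
= lim_{s→0} T(s) = T(0) = num(0)/den(0) = 0.5/1.7 = 0.2941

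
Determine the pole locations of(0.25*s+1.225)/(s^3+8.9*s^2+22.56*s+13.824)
Set denominator = 0: s^3 + 8.9*s^2 + 22.56*s + 13.824 = (s + 4.8)(s + 3.2)(s + 0.9) = 0 → Poles: -0.9, -3.2, -4.8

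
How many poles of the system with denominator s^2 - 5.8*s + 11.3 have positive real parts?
Poles: 2.9 + 1.7j, 2.9 - 1.7j. RHP poles (Re>0): 2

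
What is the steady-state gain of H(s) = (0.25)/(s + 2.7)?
DC gain = H(0) = num(0)/den(0) = 0.25/2.7 = 0.09259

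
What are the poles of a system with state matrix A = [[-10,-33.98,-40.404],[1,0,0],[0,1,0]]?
Eigenvalues solve det(λI - A) = 0.
Characteristic polynomial: λ^3 + 10*λ^2 + 33.98*λ + 40.404 = 0.
Factor: (λ + 4.2)(λ^2 + 5.8*λ + 9.62) = 0.
Roots: -2.9 + 1.1j, -2.9 - 1.1j, -4.2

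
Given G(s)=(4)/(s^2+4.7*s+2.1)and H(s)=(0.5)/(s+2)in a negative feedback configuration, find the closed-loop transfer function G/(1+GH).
Closed-loop T = G/(1+GH).
Numerator: G_num * H_den = 4*s + 8.
Denominator: G_den * H_den + G_num * H_num = (s^3 + 6.7*s^2 + 11.5*s + 4.2) + (2) = s^3 + 6.7*s^2 + 11.5*s + 6.2.
T(s) = (4*s + 8)/(s^3 + 6.7*s^2 + 11.5*s + 6.2)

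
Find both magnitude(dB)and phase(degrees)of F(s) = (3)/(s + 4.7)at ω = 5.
Substitute s = j*5: F(j5) = 0.299427 - 0.318539j.
|F| = 20*log₁₀(sqrt(Re²+Im²)) = -7.19 dB.
∠F = atan2(Im, Re) = -46.77°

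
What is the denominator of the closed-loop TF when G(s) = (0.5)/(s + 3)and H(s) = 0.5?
Characteristic poly = G_den * H_den + G_num * H_num = (s + 3) + (0.25) = s + 3.25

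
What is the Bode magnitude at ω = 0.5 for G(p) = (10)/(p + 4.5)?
Substitute p = j*0.5: G(j0.5) = 2.19512 - 0.243902j.
|G(j0.5)| = sqrt(Re² + Im²) = 2.209.
20*log₁₀(2.209) = 6.88 dB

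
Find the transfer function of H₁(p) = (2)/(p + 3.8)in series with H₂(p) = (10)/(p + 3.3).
Series: H = H₁ · H₂ = (n₁·n₂)/(d₁·d₂).
Num: n₁·n₂ = 20. Den: d₁·d₂ = p^2 + 7.1*p + 12.54.
H(p) = (20)/(p^2 + 7.1*p + 12.54)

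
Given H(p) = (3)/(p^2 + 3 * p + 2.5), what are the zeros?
Numerator is a nonzero constant (3) → Zeros: none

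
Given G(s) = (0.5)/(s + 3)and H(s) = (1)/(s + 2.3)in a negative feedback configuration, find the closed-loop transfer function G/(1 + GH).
Closed-loop T = G/(1+GH).
Numerator: G_num * H_den = 0.5*s + 1.15.
Denominator: G_den * H_den + G_num * H_num = (s^2 + 5.3*s + 6.9) + (0.5) = s^2 + 5.3*s + 7.4.
T(s) = (0.5*s + 1.15)/(s^2 + 5.3*s + 7.4)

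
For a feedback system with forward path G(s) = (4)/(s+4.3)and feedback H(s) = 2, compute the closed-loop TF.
Closed-loop T = G/(1+GH).
Numerator: G_num * H_den = 4.
Denominator: G_den * H_den + G_num * H_num = (s + 4.3) + (8) = s + 12.3.
T(s) = (4)/(s + 12.3)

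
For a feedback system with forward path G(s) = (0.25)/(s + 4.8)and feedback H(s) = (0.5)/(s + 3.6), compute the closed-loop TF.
Closed-loop T = G/(1+GH).
Numerator: G_num * H_den = 0.25*s + 0.9.
Denominator: G_den * H_den + G_num * H_num = (s^2 + 8.4*s + 17.28) + (0.125) = s^2 + 8.4*s + 17.405.
T(s) = (0.25*s + 0.9)/(s^2 + 8.4*s + 17.405)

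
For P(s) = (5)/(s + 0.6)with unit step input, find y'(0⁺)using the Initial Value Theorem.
IVT: y'(0⁺) = lim_{s→∞} s²·Y(s) = lim_{s→∞} s·P(s).
deg(num) = 0, deg(den) = 1, relative degree = 1, so s·P(s) → (leading num)/(leading den) = 5/1 = 5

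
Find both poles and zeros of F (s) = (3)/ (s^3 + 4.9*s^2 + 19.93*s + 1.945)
Set denominator = 0: s^3 + 4.9*s^2 + 19.93*s + 1.945 = (s + 0.1)(s^2 + 4.8*s + 19.45) = 0 → Poles: -0.1, -2.4 + 3.7j, -2.4 - 3.7j
Numerator is a nonzero constant (3) → Zeros: none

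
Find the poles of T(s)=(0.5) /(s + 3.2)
Set denominator = 0: s + 3.2 = 0 → Poles: -3.2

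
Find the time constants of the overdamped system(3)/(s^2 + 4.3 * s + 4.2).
Overdamped: real poles at -1.5, -2.8. τ = -1/pole → τ₁ = 0.6667, τ₂ = 0.3571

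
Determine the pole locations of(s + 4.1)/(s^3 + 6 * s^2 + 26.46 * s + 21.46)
Set denominator = 0: s^3 + 6*s^2 + 26.46*s + 21.46 = (s + 1)(s^2 + 5*s + 21.46) = 0 → Poles: -1, -2.5 + 3.9j, -2.5 - 3.9j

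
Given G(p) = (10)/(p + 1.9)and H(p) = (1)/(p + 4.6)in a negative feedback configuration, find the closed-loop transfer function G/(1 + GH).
Closed-loop T = G/(1+GH).
Numerator: G_num * H_den = 10*p + 46.
Denominator: G_den * H_den + G_num * H_num = (p^2 + 6.5*p + 8.74) + (10) = p^2 + 6.5*p + 18.74.
T(p) = (10*p + 46)/(p^2 + 6.5*p + 18.74)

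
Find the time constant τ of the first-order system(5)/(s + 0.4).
First-order system: τ = -1/pole. Pole = -0.4. τ = -1/(-0.4) = 2.5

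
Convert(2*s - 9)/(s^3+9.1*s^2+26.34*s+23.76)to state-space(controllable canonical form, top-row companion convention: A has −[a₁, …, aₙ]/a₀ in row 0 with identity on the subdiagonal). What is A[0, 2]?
Reachable canonical form for den = s^3 + 9.1*s^2 + 26.34*s + 23.76: top row of A = -[a₁,a₂,...,aₙ]/a₀, ones on the subdiagonal, zeros elsewhere.
A = [[-9.1, -26.34, -23.76], [1, 0, 0], [0, 1, 0]].
A[0,2] = -23.76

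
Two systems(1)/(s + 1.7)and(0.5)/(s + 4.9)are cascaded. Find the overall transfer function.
Series: H = H₁ · H₂ = (n₁·n₂)/(d₁·d₂).
Num: n₁·n₂ = 0.5. Den: d₁·d₂ = s^2 + 6.6*s + 8.33.
H(s) = (0.5)/(s^2 + 6.6*s + 8.33)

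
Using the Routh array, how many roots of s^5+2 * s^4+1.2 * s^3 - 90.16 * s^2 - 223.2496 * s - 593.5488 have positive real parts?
Routh array:
s^5: [1, 1.2, -223.2496]; s^4: [2, -90.16, -593.5488]; s^3: [46.28, 73.5248]; s^2: [-93.3374, -593.5488]; s^1: [-220.778]; s^0: [-593.5488]
First column: [1, 2, 46.28, -93.3374, -220.778, -593.5488]. Sign changes = RHP roots = 1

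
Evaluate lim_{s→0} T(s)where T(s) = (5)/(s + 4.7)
DC gain = T(0) = num(0)/den(0) = 5/4.7 = 1.064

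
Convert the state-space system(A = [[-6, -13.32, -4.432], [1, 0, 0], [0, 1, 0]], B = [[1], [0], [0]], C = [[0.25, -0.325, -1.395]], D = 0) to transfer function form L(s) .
L(s) = C(sI - A)⁻¹B + D.
Characteristic polynomial det(sI - A) = s^3 + 6*s^2 + 13.32*s + 4.432.
Numerator from C·adj(sI-A)·B + D·det(sI-A) = 0.25*s^2 - 0.325*s - 1.395.
L(s) = (0.25*s^2 - 0.325*s - 1.395)/(s^3 + 6*s^2 + 13.32*s + 4.432)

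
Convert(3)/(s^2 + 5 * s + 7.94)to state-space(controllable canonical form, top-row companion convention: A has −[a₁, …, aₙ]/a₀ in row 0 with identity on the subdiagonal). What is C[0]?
Reachable canonical form: C = numerator coefficients (right-aligned, zero-padded to length n).
num = 3, C = [[0, 3]].
C[0] = 0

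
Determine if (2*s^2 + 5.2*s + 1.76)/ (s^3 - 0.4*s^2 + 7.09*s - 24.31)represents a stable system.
Denominator: s^3 - 0.4*s^2 + 7.09*s - 24.31 = (s - 2.2)(s^2 + 1.8*s + 11.05). Poles: -0.9 + 3.2j, -0.9 - 3.2j, 2.2. All Re(p)<0: No (unstable)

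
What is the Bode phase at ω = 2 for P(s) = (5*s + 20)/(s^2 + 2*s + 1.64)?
Substitute s = j*2: P(j2) = -0.333803 - 4.80306j.
∠P(j2) = atan2(Im, Re) = atan2(-4.80306, -0.333803) = -93.98°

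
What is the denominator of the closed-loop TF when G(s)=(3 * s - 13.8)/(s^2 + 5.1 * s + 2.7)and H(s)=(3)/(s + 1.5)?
Characteristic poly = G_den * H_den + G_num * H_num = (s^3 + 6.6*s^2 + 10.35*s + 4.05) + (9*s - 41.4) = s^3 + 6.6*s^2 + 19.35*s - 37.35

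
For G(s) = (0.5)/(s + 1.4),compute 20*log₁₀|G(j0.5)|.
Substitute s = j*0.5: G(j0.5) = 0.316742 - 0.113122j.
|G(j0.5)| = sqrt(Re² + Im²) = 0.3363.
20*log₁₀(0.3363) = -9.46 dB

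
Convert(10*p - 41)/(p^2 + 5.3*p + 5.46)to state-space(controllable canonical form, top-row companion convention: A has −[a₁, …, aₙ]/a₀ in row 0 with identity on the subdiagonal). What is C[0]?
Reachable canonical form: C = numerator coefficients (right-aligned, zero-padded to length n).
num = 10*p - 41, C = [[10, -41]].
C[0] = 10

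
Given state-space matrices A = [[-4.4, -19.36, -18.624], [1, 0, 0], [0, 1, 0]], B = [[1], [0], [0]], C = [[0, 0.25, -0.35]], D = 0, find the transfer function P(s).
P(s) = C(sI - A)⁻¹B + D.
Characteristic polynomial det(sI - A) = s^3 + 4.4*s^2 + 19.36*s + 18.624.
Numerator from C·adj(sI-A)·B + D·det(sI-A) = 0.25*s - 0.35.
P(s) = (0.25*s - 0.35)/(s^3 + 4.4*s^2 + 19.36*s + 18.624)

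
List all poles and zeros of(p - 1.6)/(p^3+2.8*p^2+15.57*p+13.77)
Set denominator = 0: p^3 + 2.8*p^2 + 15.57*p + 13.77 = (p + 1)(p^2 + 1.8*p + 13.77) = 0 → Poles: -0.9 + 3.6j, -0.9 - 3.6j, -1
Set numerator = 0: p - 1.6 = 0 → Zeros: 1.6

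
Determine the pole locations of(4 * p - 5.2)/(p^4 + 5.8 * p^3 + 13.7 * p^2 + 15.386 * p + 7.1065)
Set denominator = 0: p^4 + 5.8*p^3 + 13.7*p^2 + 15.386*p + 7.1065 = (p^2 + 3.2*p + 3.05)(p^2 + 2.6*p + 2.33) = 0 → Poles: -1.3 + 0.8j, -1.3 - 0.8j, -1.6 + 0.7j, -1.6 - 0.7j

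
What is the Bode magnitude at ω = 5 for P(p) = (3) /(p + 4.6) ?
Substitute p = j*5: P(j5) = 0.29896 - 0.324957j.
|P(j5)| = sqrt(Re² + Im²) = 0.4416.
20*log₁₀(0.4416) = -7.10 dB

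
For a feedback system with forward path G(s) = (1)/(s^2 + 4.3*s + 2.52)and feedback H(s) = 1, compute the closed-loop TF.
Closed-loop T = G/(1+GH).
Numerator: G_num * H_den = 1.
Denominator: G_den * H_den + G_num * H_num = (s^2 + 4.3*s + 2.52) + (1) = s^2 + 4.3*s + 3.52.
T(s) = (1)/(s^2 + 4.3*s + 3.52)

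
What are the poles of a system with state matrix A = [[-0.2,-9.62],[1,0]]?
Eigenvalues solve det(λI - A) = 0.
Characteristic polynomial: λ^2 + 0.2*λ + 9.62 = 0.
Roots: -0.1 + 3.1j, -0.1 - 3.1j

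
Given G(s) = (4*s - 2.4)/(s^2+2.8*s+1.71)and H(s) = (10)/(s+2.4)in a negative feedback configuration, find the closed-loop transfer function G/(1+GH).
Closed-loop T = G/(1+GH).
Numerator: G_num * H_den = 4*s^2 + 7.2*s - 5.76.
Denominator: G_den * H_den + G_num * H_num = (s^3 + 5.2*s^2 + 8.43*s + 4.104) + (40*s - 24) = s^3 + 5.2*s^2 + 48.43*s - 19.896.
T(s) = (4*s^2 + 7.2*s - 5.76)/(s^3 + 5.2*s^2 + 48.43*s - 19.896)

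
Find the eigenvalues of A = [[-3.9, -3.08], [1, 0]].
Eigenvalues solve det(λI - A) = 0.
Characteristic polynomial: λ^2 + 3.9*λ + 3.08 = 0.
Factor: (λ + 2.8)(λ + 1.1) = 0.
Roots: -1.1, -2.8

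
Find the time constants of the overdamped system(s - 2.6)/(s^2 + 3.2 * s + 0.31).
Overdamped: real poles at -3.1, -0.1. τ = -1/pole → τ₁ = 0.3226, τ₂ = 10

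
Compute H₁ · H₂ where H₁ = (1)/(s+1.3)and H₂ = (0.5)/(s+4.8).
Series: H = H₁ · H₂ = (n₁·n₂)/(d₁·d₂).
Num: n₁·n₂ = 0.5. Den: d₁·d₂ = s^2 + 6.1*s + 6.24.
H(s) = (0.5)/(s^2 + 6.1*s + 6.24)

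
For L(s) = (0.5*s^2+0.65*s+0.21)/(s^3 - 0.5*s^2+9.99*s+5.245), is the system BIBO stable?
Denominator: s^3 - 0.5*s^2 + 9.99*s + 5.245 = (s + 0.5)(s^2 - s + 10.49). Poles: -0.5, 0.5 + 3.2j, 0.5 - 3.2j. All Re(p)<0: No (unstable)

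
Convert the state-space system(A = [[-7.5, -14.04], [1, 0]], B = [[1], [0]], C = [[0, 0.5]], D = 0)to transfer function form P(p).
P(p) = C(pI - A)⁻¹B + D.
Characteristic polynomial det(pI - A) = p^2 + 7.5*p + 14.04.
Numerator from C·adj(pI-A)·B + D·det(pI-A) = 0.5.
P(p) = (0.5)/(p^2 + 7.5*p + 14.04)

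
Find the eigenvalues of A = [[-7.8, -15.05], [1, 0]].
Eigenvalues solve det(λI - A) = 0.
Characteristic polynomial: λ^2 + 7.8*λ + 15.05 = 0.
Factor: (λ + 4.3)(λ + 3.5) = 0.
Roots: -3.5, -4.3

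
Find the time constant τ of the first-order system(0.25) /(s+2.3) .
First-order system: τ = -1/pole. Pole = -2.3. τ = -1/(-2.3) = 0.4348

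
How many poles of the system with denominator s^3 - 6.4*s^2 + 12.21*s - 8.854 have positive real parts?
s^3 - 6.4*s^2 + 12.21*s - 8.854 = (s - 3.8)(s^2 - 2.6*s + 2.33). Poles: 1.3 + 0.8j, 1.3 - 0.8j, 3.8. RHP poles (Re>0): 3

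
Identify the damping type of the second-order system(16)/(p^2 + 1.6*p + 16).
Standard form: ωn²/(p²+2ζωn·p+ωn²) gives ωn=4, ζ=0.2.
Underdamped (ζ = 0.2 < 1)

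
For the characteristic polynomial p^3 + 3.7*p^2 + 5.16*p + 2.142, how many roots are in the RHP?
p^3 + 3.7*p^2 + 5.16*p + 2.142 = (p + 0.7)(p^2 + 3*p + 3.06). Poles: -0.7, -1.5 + 0.9j, -1.5 - 0.9j. RHP poles (Re>0): 0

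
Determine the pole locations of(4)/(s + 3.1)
Set denominator = 0: s + 3.1 = 0 → Poles: -3.1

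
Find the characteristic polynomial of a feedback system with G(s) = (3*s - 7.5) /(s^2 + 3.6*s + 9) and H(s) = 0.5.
Characteristic poly = G_den * H_den + G_num * H_num = (s^2 + 3.6*s + 9) + (1.5*s - 3.75) = s^2 + 5.1*s + 5.25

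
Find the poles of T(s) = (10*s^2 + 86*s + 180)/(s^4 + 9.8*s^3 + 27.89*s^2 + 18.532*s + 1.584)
Set denominator = 0: s^4 + 9.8*s^3 + 27.89*s^2 + 18.532*s + 1.584 = (s + 4.5)(s + 4.4)(s + 0.8)(s + 0.1) = 0 → Poles: -0.1, -0.8, -4.4, -4.5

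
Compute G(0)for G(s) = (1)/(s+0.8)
DC gain = G(0) = num(0)/den(0) = 1/0.8 = 1.25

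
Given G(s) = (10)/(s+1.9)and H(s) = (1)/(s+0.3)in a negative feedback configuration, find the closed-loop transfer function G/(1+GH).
Closed-loop T = G/(1+GH).
Numerator: G_num * H_den = 10*s + 3.
Denominator: G_den * H_den + G_num * H_num = (s^2 + 2.2*s + 0.57) + (10) = s^2 + 2.2*s + 10.57.
T(s) = (10*s + 3)/(s^2 + 2.2*s + 10.57)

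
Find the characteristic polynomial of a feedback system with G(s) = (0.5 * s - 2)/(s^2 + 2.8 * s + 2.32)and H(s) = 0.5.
Characteristic poly = G_den * H_den + G_num * H_num = (s^2 + 2.8*s + 2.32) + (0.25*s - 1) = s^2 + 3.05*s + 1.32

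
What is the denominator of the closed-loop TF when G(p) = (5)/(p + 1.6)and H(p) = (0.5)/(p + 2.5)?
Characteristic poly = G_den * H_den + G_num * H_num = (p^2 + 4.1*p + 4) + (2.5) = p^2 + 4.1*p + 6.5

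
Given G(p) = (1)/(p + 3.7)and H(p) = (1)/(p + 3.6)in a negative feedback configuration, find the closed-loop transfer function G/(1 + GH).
Closed-loop T = G/(1+GH).
Numerator: G_num * H_den = p + 3.6.
Denominator: G_den * H_den + G_num * H_num = (p^2 + 7.3*p + 13.32) + (1) = p^2 + 7.3*p + 14.32.
T(p) = (p + 3.6)/(p^2 + 7.3*p + 14.32)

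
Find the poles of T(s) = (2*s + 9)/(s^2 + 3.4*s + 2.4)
Set denominator = 0: s^2 + 3.4*s + 2.4 = (s + 1)(s + 2.4) = 0 → Poles: -1, -2.4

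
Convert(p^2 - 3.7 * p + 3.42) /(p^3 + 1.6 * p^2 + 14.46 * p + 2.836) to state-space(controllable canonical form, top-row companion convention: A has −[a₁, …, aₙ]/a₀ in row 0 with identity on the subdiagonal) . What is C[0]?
Reachable canonical form: C = numerator coefficients (right-aligned, zero-padded to length n).
num = p^2 - 3.7*p + 3.42, C = [[1, -3.7, 3.42]].
C[0] = 1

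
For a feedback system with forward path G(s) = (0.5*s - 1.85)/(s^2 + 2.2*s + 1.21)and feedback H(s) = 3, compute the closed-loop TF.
Closed-loop T = G/(1+GH).
Numerator: G_num * H_den = 0.5*s - 1.85.
Denominator: G_den * H_den + G_num * H_num = (s^2 + 2.2*s + 1.21) + (1.5*s - 5.55) = s^2 + 3.7*s - 4.34.
T(s) = (0.5*s - 1.85)/(s^2 + 3.7*s - 4.34)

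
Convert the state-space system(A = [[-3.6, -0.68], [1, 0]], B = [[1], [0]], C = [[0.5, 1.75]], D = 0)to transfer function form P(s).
P(s) = C(sI - A)⁻¹B + D.
Characteristic polynomial det(sI - A) = s^2 + 3.6*s + 0.68.
Numerator from C·adj(sI-A)·B + D·det(sI-A) = 0.5*s + 1.75.
P(s) = (0.5*s + 1.75)/(s^2 + 3.6*s + 0.68)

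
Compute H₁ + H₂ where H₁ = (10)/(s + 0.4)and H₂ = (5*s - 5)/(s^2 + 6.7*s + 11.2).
Parallel: H = H₁ + H₂ = (n₁·d₂ + n₂·d₁)/(d₁·d₂).
n₁·d₂ = 10*s^2 + 67*s + 112. n₂·d₁ = 5*s^2 - 3*s - 2. Sum = 15*s^2 + 64*s + 110. d₁·d₂ = s^3 + 7.1*s^2 + 13.88*s + 4.48.
H(s) = (15*s^2 + 64*s + 110)/(s^3 + 7.1*s^2 + 13.88*s + 4.48)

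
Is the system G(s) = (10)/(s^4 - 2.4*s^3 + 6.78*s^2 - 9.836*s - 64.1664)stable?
Denominator: s^4 - 2.4*s^3 + 6.78*s^2 - 9.836*s - 64.1664 = (s - 3.2)(s + 1.8)(s^2 - s + 11.14). Poles: -1.8, 0.5 + 3.3j, 0.5 - 3.3j, 3.2. All Re(p)<0: No (unstable)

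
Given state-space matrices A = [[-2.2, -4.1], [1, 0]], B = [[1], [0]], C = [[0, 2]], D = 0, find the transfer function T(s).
T(s) = C(sI - A)⁻¹B + D.
Characteristic polynomial det(sI - A) = s^2 + 2.2*s + 4.1.
Numerator from C·adj(sI-A)·B + D·det(sI-A) = 2.
T(s) = (2)/(s^2 + 2.2*s + 4.1)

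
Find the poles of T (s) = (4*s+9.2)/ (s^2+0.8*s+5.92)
Set denominator = 0: s^2 + 0.8*s + 5.92 = 0 → Poles: -0.4 + 2.4j, -0.4 - 2.4j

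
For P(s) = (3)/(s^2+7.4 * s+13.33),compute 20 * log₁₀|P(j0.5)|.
Substitute s = j*0.5: P(j0.5) = 0.212365 - 0.0600726j.
|P(j0.5)| = sqrt(Re² + Im²) = 0.2207.
20*log₁₀(0.2207) = -13.12 dB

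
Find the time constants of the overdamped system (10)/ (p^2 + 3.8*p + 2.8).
Overdamped: real poles at -2.8, -1. τ = -1/pole → τ₁ = 0.3571, τ₂ = 1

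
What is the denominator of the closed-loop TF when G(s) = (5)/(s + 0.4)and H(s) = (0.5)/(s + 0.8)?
Characteristic poly = G_den * H_den + G_num * H_num = (s^2 + 1.2*s + 0.32) + (2.5) = s^2 + 1.2*s + 2.82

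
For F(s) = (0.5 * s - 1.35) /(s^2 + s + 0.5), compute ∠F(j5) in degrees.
Substitute s = j*5: F(j5) = 0.0728908 - 0.0871651j.
∠F(j5) = atan2(Im, Re) = atan2(-0.0871651, 0.0728908) = -50.10°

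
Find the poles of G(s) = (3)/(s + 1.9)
Set denominator = 0: s + 1.9 = 0 → Poles: -1.9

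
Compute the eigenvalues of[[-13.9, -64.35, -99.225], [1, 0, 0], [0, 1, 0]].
Eigenvalues solve det(λI - A) = 0.
Characteristic polynomial: λ^3 + 13.9*λ^2 + 64.35*λ + 99.225 = 0.
Factor: (λ + 4.5)(λ + 4.9)(λ + 4.5) = 0.
Roots: -4.5, -4.5, -4.9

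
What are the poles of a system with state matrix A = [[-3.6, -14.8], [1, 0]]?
Eigenvalues solve det(λI - A) = 0.
Characteristic polynomial: λ^2 + 3.6*λ + 14.8 = 0.
Roots: -1.8 + 3.4j, -1.8 - 3.4j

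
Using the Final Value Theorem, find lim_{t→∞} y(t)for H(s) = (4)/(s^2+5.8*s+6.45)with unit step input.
FVT: lim_{t→∞} y(t) = lim_{s→0} s*Y(s) where Y(s) = H(s)/s.
= lim_{s→0} H(s) = H(0) = num(0)/den(0) = 4/6.45 = 0.6202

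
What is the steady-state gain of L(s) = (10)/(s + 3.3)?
DC gain = L(0) = num(0)/den(0) = 10/3.3 = 3.03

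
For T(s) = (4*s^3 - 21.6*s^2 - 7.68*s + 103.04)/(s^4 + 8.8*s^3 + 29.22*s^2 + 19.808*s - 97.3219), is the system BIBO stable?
Denominator: s^4 + 8.8*s^3 + 29.22*s^2 + 19.808*s - 97.3219 = (s - 1.3)(s + 4.3)(s^2 + 5.8*s + 17.41). Poles: -2.9 + 3j, -2.9 - 3j, -4.3, 1.3. All Re(p)<0: No (unstable)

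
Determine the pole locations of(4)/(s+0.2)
Set denominator = 0: s + 0.2 = 0 → Poles: -0.2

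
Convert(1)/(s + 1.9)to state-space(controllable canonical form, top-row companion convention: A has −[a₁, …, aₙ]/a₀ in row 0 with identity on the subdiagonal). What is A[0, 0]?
Reachable canonical form for den = s + 1.9: top row of A = -[a₁,a₂,...,aₙ]/a₀, ones on the subdiagonal, zeros elsewhere.
A = [[-1.9]].
A[0,0] = -1.9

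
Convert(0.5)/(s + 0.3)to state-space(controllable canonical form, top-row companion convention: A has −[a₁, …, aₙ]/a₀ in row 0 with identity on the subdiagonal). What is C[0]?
Reachable canonical form: C = numerator coefficients (right-aligned, zero-padded to length n).
num = 0.5, C = [[0.5]].
C[0] = 0.5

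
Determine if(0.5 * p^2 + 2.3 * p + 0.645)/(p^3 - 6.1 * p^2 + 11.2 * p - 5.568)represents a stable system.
Denominator: p^3 - 6.1*p^2 + 11.2*p - 5.568 = (p - 2.4)(p - 2.9)(p - 0.8). Poles: 0.8, 2.4, 2.9. All Re(p)<0: No (unstable)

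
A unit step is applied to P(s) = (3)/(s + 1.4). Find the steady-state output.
FVT: lim_{t→∞} y(t) = lim_{s→0} s*Y(s) where Y(s) = P(s)/s.
= lim_{s→0} P(s) = P(0) = num(0)/den(0) = 3/1.4 = 2.143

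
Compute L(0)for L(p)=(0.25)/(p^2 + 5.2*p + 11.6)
DC gain = L(0) = num(0)/den(0) = 0.25/11.6 = 0.02155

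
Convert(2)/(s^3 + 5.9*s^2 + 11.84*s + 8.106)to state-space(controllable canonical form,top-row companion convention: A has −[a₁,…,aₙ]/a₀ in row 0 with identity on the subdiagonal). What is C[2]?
Reachable canonical form: C = numerator coefficients (right-aligned, zero-padded to length n).
num = 2, C = [[0, 0, 2]].
C[2] = 2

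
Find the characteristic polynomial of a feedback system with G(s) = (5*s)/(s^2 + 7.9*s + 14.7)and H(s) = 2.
Characteristic poly = G_den * H_den + G_num * H_num = (s^2 + 7.9*s + 14.7) + (10*s) = s^2 + 17.9*s + 14.7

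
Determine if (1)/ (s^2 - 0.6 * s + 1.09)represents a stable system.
Denominator: s^2 - 0.6*s + 1.09. Poles: 0.3 + 1j, 0.3 - 1j. All Re(p)<0: No (unstable)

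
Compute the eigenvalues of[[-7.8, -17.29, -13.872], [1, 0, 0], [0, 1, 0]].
Eigenvalues solve det(λI - A) = 0.
Characteristic polynomial: λ^3 + 7.8*λ^2 + 17.29*λ + 13.872 = 0.
Factor: (λ + 4.8)(λ^2 + 3*λ + 2.89) = 0.
Roots: -1.5 + 0.8j, -1.5 - 0.8j, -4.8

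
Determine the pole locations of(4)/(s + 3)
Set denominator = 0: s + 3 = 0 → Poles: -3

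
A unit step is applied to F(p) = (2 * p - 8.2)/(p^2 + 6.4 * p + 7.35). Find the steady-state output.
FVT: lim_{t→∞} y(t) = lim_{p→0} p*Y(p) where Y(p) = F(p)/p.
= lim_{p→0} F(p) = F(0) = num(0)/den(0) = -8.2/7.35 = -1.116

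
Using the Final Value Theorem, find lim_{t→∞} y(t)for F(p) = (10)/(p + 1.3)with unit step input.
FVT: lim_{t→∞} y(t) = lim_{p→0} p*Y(p) where Y(p) = F(p)/p.
= lim_{p→0} F(p) = F(0) = num(0)/den(0) = 10/1.3 = 7.692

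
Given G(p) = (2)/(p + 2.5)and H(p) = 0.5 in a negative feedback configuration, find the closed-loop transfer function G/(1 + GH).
Closed-loop T = G/(1+GH).
Numerator: G_num * H_den = 2.
Denominator: G_den * H_den + G_num * H_num = (p + 2.5) + (1) = p + 3.5.
T(p) = (2)/(p + 3.5)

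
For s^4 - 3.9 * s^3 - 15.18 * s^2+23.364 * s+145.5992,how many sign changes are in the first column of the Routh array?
Routh array:
s^4: [1, -15.18, 145.5992]; s^3: [-3.9, 23.364]; s^2: [-9.18923, 145.5992]; s^1: [-38.4297]; s^0: [145.5992]
First column: [1, -3.9, -9.18923, -38.4297, 145.5992]. Sign changes = 2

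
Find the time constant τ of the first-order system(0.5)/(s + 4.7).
First-order system: τ = -1/pole. Pole = -4.7. τ = -1/(-4.7) = 0.2128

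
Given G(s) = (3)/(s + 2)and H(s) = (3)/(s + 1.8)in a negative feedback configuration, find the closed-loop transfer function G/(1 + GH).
Closed-loop T = G/(1+GH).
Numerator: G_num * H_den = 3*s + 5.4.
Denominator: G_den * H_den + G_num * H_num = (s^2 + 3.8*s + 3.6) + (9) = s^2 + 3.8*s + 12.6.
T(s) = (3*s + 5.4)/(s^2 + 3.8*s + 12.6)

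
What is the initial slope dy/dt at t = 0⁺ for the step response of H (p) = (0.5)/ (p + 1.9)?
IVT: y'(0⁺) = lim_{p→∞} p²·Y(p) = lim_{p→∞} p·H(p).
deg(num) = 0, deg(den) = 1, relative degree = 1, so p·H(p) → (leading num)/(leading den) = 0.5/1 = 0.5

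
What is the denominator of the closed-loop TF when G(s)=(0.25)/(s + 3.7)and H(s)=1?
Characteristic poly = G_den * H_den + G_num * H_num = (s + 3.7) + (0.25) = s + 3.95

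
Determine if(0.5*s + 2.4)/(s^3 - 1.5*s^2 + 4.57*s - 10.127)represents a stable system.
Denominator: s^3 - 1.5*s^2 + 4.57*s - 10.127 = (s - 1.9)(s^2 + 0.4*s + 5.33). Poles: -0.2 + 2.3j, -0.2 - 2.3j, 1.9. All Re(p)<0: No (unstable)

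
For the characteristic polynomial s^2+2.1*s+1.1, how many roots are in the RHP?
s^2 + 2.1*s + 1.1 = (s + 1.1)(s + 1). Poles: -1, -1.1. RHP poles (Re>0): 0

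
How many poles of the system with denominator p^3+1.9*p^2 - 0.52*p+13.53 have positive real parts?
p^3 + 1.9*p^2 - 0.52*p + 13.53 = (p + 3.3)(p^2 - 1.4*p + 4.1). Poles: -3.3, 0.7 + 1.9j, 0.7 - 1.9j. RHP poles (Re>0): 2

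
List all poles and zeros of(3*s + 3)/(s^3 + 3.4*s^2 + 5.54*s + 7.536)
Set denominator = 0: s^3 + 3.4*s^2 + 5.54*s + 7.536 = (s + 2.4)(s^2 + s + 3.14) = 0 → Poles: -0.5 + 1.7j, -0.5 - 1.7j, -2.4
Set numerator = 0: 3*s + 3 = 0 → Zeros: -1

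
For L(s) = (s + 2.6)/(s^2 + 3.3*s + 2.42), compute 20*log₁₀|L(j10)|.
Substitute s = j*10: L(j10) = 0.00718999 - 0.100048j.
|L(j10)| = sqrt(Re² + Im²) = 0.1003.
20*log₁₀(0.1003) = -19.97 dB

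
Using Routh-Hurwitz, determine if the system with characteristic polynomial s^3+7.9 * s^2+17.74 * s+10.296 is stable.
Routh array:
s^3: [1, 17.74]; s^2: [7.9, 10.296]; s^1: [16.4367]; s^0: [10.296]
First column: [1, 7.9, 16.4367, 10.296]. Sign changes = 0.
Yes, stable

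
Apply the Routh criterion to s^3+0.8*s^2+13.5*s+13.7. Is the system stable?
Routh array:
s^3: [1, 13.5]; s^2: [0.8, 13.7]; s^1: [-3.625]; s^0: [13.7]
First column: [1, 0.8, -3.625, 13.7]. Sign changes = 2.
No, unstable (2 RHP root(s))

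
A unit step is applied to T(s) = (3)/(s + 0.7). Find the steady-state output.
FVT: lim_{t→∞} y(t) = lim_{s→0} s*Y(s) where Y(s) = T(s)/s.
= lim_{s→0} T(s) = T(0) = num(0)/den(0) = 3/0.7 = 4.286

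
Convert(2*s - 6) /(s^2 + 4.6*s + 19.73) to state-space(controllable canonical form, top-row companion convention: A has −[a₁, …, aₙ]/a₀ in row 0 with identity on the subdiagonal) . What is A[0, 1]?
Reachable canonical form for den = s^2 + 4.6*s + 19.73: top row of A = -[a₁,a₂,...,aₙ]/a₀, ones on the subdiagonal, zeros elsewhere.
A = [[-4.6, -19.73], [1, 0]].
A[0,1] = -19.73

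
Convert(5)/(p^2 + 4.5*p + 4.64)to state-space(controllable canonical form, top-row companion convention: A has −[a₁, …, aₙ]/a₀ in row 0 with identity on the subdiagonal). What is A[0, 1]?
Reachable canonical form for den = p^2 + 4.5*p + 4.64: top row of A = -[a₁,a₂,...,aₙ]/a₀, ones on the subdiagonal, zeros elsewhere.
A = [[-4.5, -4.64], [1, 0]].
A[0,1] = -4.64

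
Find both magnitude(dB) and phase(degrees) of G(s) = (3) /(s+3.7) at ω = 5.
Substitute s = j*5: G(j5) = 0.286896 - 0.387697j.
|G| = 20*log₁₀(sqrt(Re²+Im²)) = -6.33 dB.
∠G = atan2(Im, Re) = -53.50°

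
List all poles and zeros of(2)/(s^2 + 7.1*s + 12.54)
Set denominator = 0: s^2 + 7.1*s + 12.54 = (s + 3.8)(s + 3.3) = 0 → Poles: -3.3, -3.8
Numerator is a nonzero constant (2) → Zeros: none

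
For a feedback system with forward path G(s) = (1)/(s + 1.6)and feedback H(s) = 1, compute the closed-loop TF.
Closed-loop T = G/(1+GH).
Numerator: G_num * H_den = 1.
Denominator: G_den * H_den + G_num * H_num = (s + 1.6) + (1) = s + 2.6.
T(s) = (1)/(s + 2.6)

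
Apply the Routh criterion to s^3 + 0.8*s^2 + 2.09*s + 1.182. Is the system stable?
Routh array:
s^3: [1, 2.09]; s^2: [0.8, 1.182]; s^1: [0.6125]; s^0: [1.182]
First column: [1, 0.8, 0.6125, 1.182]. Sign changes = 0.
Yes, stable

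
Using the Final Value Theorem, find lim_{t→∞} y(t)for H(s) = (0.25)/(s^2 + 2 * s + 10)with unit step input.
FVT: lim_{t→∞} y(t) = lim_{s→0} s*Y(s) where Y(s) = H(s)/s.
= lim_{s→0} H(s) = H(0) = num(0)/den(0) = 0.25/10 = 0.025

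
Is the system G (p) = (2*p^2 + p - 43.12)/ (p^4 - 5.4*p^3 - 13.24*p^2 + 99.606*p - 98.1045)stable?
Denominator: p^4 - 5.4*p^3 - 13.24*p^2 + 99.606*p - 98.1045 = (p - 3.9)(p + 4.3)(p - 1.3)(p - 4.5). Poles: -4.3, 1.3, 3.9, 4.5. All Re(p)<0: No (unstable)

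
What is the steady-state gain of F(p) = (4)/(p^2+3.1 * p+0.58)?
DC gain = F(0) = num(0)/den(0) = 4/0.58 = 6.897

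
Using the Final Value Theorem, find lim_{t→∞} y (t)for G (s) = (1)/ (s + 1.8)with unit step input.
FVT: lim_{t→∞} y(t) = lim_{s→0} s*Y(s) where Y(s) = G(s)/s.
= lim_{s→0} G(s) = G(0) = num(0)/den(0) = 1/1.8 = 0.5556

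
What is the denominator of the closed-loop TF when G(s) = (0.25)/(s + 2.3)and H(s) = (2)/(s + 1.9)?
Characteristic poly = G_den * H_den + G_num * H_num = (s^2 + 4.2*s + 4.37) + (0.5) = s^2 + 4.2*s + 4.87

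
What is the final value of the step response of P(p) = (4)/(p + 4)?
FVT: lim_{t→∞} y(t) = lim_{p→0} p*Y(p) where Y(p) = P(p)/p.
= lim_{p→0} P(p) = P(0) = num(0)/den(0) = 4/4 = 1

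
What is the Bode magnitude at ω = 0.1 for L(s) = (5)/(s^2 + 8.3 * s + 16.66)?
Substitute s = j*0.1: L(j0.1) = 0.299556 - 0.0149328j.
|L(j0.1)| = sqrt(Re² + Im²) = 0.2999.
20*log₁₀(0.2999) = -10.46 dB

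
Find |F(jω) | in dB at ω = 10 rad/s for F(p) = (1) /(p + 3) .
Substitute p = j*10: F(j10) = 0.0275229 - 0.0917431j.
|F(j10)| = sqrt(Re² + Im²) = 0.09578.
20*log₁₀(0.09578) = -20.37 dB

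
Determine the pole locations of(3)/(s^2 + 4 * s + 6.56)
Set denominator = 0: s^2 + 4*s + 6.56 = 0 → Poles: -2 + 1.6j, -2 - 1.6j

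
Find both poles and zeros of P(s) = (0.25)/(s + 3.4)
Set denominator = 0: s + 3.4 = 0 → Poles: -3.4
Numerator is a nonzero constant (0.25) → Zeros: none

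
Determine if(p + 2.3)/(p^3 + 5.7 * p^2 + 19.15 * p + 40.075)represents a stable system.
Denominator: p^3 + 5.7*p^2 + 19.15*p + 40.075 = (p + 3.5)(p^2 + 2.2*p + 11.45). Poles: -1.1 + 3.2j, -1.1 - 3.2j, -3.5. All Re(p)<0: Yes (stable)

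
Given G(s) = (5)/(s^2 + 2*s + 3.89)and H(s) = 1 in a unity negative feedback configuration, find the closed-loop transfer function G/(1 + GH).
Closed-loop T = G/(1+GH).
Numerator: G_num * H_den = 5.
Denominator: G_den * H_den + G_num * H_num = (s^2 + 2*s + 3.89) + (5) = s^2 + 2*s + 8.89.
T(s) = (5)/(s^2 + 2*s + 8.89)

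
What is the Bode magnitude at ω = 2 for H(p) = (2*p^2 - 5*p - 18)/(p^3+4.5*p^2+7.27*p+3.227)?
Substitute p = j*2: H(j2) = 1.221 + 1.21745j.
|H(j2)| = sqrt(Re² + Im²) = 1.724.
20*log₁₀(1.724) = 4.73 dB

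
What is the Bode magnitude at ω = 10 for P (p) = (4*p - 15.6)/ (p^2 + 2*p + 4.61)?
Substitute p = j*10: P(j10) = 0.24087 - 0.368829j.
|P(j10)| = sqrt(Re² + Im²) = 0.4405.
20*log₁₀(0.4405) = -7.12 dB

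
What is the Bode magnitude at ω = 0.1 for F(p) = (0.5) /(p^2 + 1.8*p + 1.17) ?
Substitute p = j*0.1: F(j0.1) = 0.4209 - 0.065312j.
|F(j0.1)| = sqrt(Re² + Im²) = 0.4259.
20*log₁₀(0.4259) = -7.41 dB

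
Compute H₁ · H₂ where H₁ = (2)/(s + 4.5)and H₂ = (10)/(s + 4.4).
Series: H = H₁ · H₂ = (n₁·n₂)/(d₁·d₂).
Num: n₁·n₂ = 20. Den: d₁·d₂ = s^2 + 8.9*s + 19.8.
H(s) = (20)/(s^2 + 8.9*s + 19.8)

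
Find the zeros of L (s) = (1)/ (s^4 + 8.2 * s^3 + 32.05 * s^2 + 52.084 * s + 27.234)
Numerator is a nonzero constant (1) → Zeros: none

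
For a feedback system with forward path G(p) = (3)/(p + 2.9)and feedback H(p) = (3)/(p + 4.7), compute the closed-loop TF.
Closed-loop T = G/(1+GH).
Numerator: G_num * H_den = 3*p + 14.1.
Denominator: G_den * H_den + G_num * H_num = (p^2 + 7.6*p + 13.63) + (9) = p^2 + 7.6*p + 22.63.
T(p) = (3*p + 14.1)/(p^2 + 7.6*p + 22.63)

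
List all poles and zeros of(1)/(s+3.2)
Set denominator = 0: s + 3.2 = 0 → Poles: -3.2
Numerator is a nonzero constant (1) → Zeros: none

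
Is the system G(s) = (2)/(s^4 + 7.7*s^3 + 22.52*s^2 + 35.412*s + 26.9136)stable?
Denominator: s^4 + 7.7*s^3 + 22.52*s^2 + 35.412*s + 26.9136 = (s + 3.6)(s + 2.1)(s^2 + 2*s + 3.56). Poles: -1 + 1.6j, -1 - 1.6j, -2.1, -3.6. All Re(p)<0: Yes (stable)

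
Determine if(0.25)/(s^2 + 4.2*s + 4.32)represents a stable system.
Denominator: s^2 + 4.2*s + 4.32 = (s + 1.8)(s + 2.4). Poles: -1.8, -2.4. All Re(p)<0: Yes (stable)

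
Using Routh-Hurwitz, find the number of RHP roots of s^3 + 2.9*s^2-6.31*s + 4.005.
Routh array:
s^3: [1, -6.31]; s^2: [2.9, 4.005]; s^1: [-7.69103]; s^0: [4.005]
First column: [1, 2.9, -7.69103, 4.005]. Sign changes = RHP roots = 2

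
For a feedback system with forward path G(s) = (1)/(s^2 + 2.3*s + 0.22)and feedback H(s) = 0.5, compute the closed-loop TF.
Closed-loop T = G/(1+GH).
Numerator: G_num * H_den = 1.
Denominator: G_den * H_den + G_num * H_num = (s^2 + 2.3*s + 0.22) + (0.5) = s^2 + 2.3*s + 0.72.
T(s) = (1)/(s^2 + 2.3*s + 0.72)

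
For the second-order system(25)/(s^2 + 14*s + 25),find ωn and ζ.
Standard form: ωn²/(s²+2ζωn·s+ωn²).
const=25=ωn² → ωn=5, s coeff=14=2ζωn → ζ=1.4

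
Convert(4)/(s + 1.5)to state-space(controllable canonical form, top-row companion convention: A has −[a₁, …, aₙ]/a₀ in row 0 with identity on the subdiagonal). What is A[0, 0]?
Reachable canonical form for den = s + 1.5: top row of A = -[a₁,a₂,...,aₙ]/a₀, ones on the subdiagonal, zeros elsewhere.
A = [[-1.5]].
A[0,0] = -1.5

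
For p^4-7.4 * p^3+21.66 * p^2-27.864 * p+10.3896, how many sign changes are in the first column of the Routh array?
Routh array:
p^4: [1, 21.66, 10.3896]; p^3: [-7.4, -27.864]; p^2: [17.8946, 10.3896]; p^1: [-23.5676]; p^0: [10.3896]
First column: [1, -7.4, 17.8946, -23.5676, 10.3896]. Sign changes = 4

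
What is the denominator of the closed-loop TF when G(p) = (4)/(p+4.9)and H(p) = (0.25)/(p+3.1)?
Characteristic poly = G_den * H_den + G_num * H_num = (p^2 + 8*p + 15.19) + (1) = p^2 + 8*p + 16.19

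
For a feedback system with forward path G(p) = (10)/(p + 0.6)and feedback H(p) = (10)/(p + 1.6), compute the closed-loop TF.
Closed-loop T = G/(1+GH).
Numerator: G_num * H_den = 10*p + 16.
Denominator: G_den * H_den + G_num * H_num = (p^2 + 2.2*p + 0.96) + (100) = p^2 + 2.2*p + 100.96.
T(p) = (10*p + 16)/(p^2 + 2.2*p + 100.96)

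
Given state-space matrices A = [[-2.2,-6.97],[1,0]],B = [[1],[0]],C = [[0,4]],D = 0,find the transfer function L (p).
L(p) = C(pI - A)⁻¹B + D.
Characteristic polynomial det(pI - A) = p^2 + 2.2*p + 6.97.
Numerator from C·adj(pI-A)·B + D·det(pI-A) = 4.
L(p) = (4)/(p^2 + 2.2*p + 6.97)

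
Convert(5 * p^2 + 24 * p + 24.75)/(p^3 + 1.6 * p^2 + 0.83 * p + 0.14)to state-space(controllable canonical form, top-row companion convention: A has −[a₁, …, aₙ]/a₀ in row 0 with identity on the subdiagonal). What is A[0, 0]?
Reachable canonical form for den = p^3 + 1.6*p^2 + 0.83*p + 0.14: top row of A = -[a₁,a₂,...,aₙ]/a₀, ones on the subdiagonal, zeros elsewhere.
A = [[-1.6, -0.83, -0.14], [1, 0, 0], [0, 1, 0]].
A[0,0] = -1.6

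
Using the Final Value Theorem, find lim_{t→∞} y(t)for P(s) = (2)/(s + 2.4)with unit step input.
FVT: lim_{t→∞} y(t) = lim_{s→0} s*Y(s) where Y(s) = P(s)/s.
= lim_{s→0} P(s) = P(0) = num(0)/den(0) = 2/2.4 = 0.8333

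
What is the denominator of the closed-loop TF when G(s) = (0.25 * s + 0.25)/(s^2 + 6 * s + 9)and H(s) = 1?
Characteristic poly = G_den * H_den + G_num * H_num = (s^2 + 6*s + 9) + (0.25*s + 0.25) = s^2 + 6.25*s + 9.25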